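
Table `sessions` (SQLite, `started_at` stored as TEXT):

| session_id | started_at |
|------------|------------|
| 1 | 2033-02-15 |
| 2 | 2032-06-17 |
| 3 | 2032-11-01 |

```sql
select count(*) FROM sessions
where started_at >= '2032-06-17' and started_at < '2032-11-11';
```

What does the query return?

Rows in [2032-06-17, 2032-11-11): 2032-06-17, 2032-11-01 → 2 rows.

2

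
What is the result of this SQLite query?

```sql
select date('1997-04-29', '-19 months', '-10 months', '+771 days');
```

Adding -19 months to 1997-04-29 gives 1995-09-29.
Adding -10 months to 1995-09-29 gives 1994-11-29.
Applying '+771 days' to 1994-11-29: counting 771 days forward gives 1997-01-08.

1997-01-08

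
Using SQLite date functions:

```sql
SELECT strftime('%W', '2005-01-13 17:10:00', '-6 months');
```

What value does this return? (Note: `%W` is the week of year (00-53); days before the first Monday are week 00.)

28

First apply '-6 months': 2005-01-13 17:10:00 → 2004-07-13 17:10:00.
2004-07-13 is a Tuesday. SQLite's %W counts Mondays since the year started; the result is 28.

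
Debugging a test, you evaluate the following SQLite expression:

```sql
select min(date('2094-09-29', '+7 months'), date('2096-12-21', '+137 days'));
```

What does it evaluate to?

date('2094-09-29', '+7 months') → 2095-04-29.
date('2096-12-21', '+137 days') → 2097-05-07.
Earlier of the two is 2095-04-29.

2095-04-29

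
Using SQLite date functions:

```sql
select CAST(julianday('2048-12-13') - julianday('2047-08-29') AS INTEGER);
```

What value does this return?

2 days remain in August 2047 after the 29th (31 − 29).
Full months from September 2047 through November 2048 contribute their day counts.
Then 13 days into December 2048.
Total: 2 + 30 + 31 + 30 + 31 + 31 + 29 + 31 + 30 + 31 + 30 + 31 + 31 + 30 + 31 + 30 + 13 = 472.

472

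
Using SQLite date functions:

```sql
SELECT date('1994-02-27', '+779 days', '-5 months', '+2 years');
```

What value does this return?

1997-11-16

Applying '+779 days' to 1994-02-27: counting 779 days forward gives 1996-04-16.
Adding -5 months to 1996-04-16 gives 1995-11-16.
Adding +2 years to 1995-11-16 gives 1997-11-16.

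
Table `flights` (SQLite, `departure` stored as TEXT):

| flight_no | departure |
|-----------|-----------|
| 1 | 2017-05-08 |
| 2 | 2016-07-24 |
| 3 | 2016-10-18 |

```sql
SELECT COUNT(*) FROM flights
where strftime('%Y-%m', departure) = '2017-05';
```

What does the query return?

Rows with year-month 2017-05: 2017-05-08 → 1.

1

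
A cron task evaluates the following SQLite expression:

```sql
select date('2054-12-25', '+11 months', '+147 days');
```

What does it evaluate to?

Adding +11 months to 2054-12-25 gives 2055-11-25.
Applying '+147 days' to 2055-11-25: counting 147 days forward gives 2056-04-20.

2056-04-20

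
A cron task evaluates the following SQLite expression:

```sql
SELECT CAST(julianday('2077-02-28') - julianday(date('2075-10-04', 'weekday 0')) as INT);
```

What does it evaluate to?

511

`weekday 0` advances to the next Sunday; 2075-10-04 is a Friday, so it moves forward to 2075-10-06.
25 days remain in October 2075 after the 6th (31 − 6).
Full months from November 2075 through January 2077 contribute their day counts.
Then 28 days into February 2077.
Total: 25 + 30 + 31 + 31 + 29 + 31 + 30 + 31 + 30 + 31 + 31 + 30 + 31 + 30 + 31 + 31 + 28 = 511.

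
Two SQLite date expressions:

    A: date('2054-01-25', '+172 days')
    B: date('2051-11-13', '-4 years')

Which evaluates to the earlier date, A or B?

A = 2054-07-16.
B = 2047-11-13.
B is earlier.

B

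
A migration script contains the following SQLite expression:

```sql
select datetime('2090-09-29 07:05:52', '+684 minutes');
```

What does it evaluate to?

684 minutes = 11h 24m; +684 minutes from 2090-09-29 07:05:52 is 2090-09-29 18:29:52.

2090-09-29 18:29:52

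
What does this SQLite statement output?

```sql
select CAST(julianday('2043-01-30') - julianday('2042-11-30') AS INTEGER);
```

61

0 days remain in November 2042 after the 30th (30 − 30).
December 2042: 31 days.
Then 30 days into January 2043.
Total: 0 + 31 + 30 = 61.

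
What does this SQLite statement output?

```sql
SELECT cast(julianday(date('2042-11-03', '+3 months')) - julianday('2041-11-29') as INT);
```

431

Adding +3 months to 2042-11-03 gives 2043-02-03.
1 day remains in November 2041 after the 29th (30 − 29).
Full months from December 2041 through January 2043 contribute their day counts.
Then 3 days into February 2043.
Total: 1 + 31 + 31 + 28 + 31 + 30 + 31 + 30 + 31 + 31 + 30 + 31 + 30 + 31 + 31 + 3 = 431.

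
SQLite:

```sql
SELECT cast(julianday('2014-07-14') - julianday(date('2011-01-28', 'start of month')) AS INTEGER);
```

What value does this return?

1290

`start of month` rewinds 2011-01-28 to 2011-01-01.
30 days remain in January 2011 after the 1st (31 − 1).
Full months from February 2011 through June 2014 contribute their day counts.
Then 14 days into July 2014.
Total: 30 + 28 + 31 + 30 + 31 + 30 + 31 + 31 + 30 + 31 + 30 + 31 + 31 + 29 + 31 + 30 + 31 + 30 + 31 + 31 + 30 + 31 + 30 + 31 + 31 + 28 + 31 + 30 + 31 + 30 + 31 + 31 + 30 + 31 + 30 + 31 + 31 + 28 + 31 + 30 + 31 + 30 + 14 = 1290.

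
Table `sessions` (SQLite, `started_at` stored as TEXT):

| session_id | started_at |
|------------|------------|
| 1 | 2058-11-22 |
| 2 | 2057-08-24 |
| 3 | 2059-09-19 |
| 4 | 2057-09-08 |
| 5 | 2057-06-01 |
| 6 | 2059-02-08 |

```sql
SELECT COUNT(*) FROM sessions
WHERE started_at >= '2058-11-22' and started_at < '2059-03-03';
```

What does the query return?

Rows in [2058-11-22, 2059-03-03): 2058-11-22, 2059-02-08 → 2 rows.

2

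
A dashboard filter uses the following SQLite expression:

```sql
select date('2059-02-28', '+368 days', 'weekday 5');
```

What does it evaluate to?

Applying '+368 days' to 2059-02-28: counting 368 days forward gives 2060-03-02.
`weekday 5` advances to the next Friday; 2060-03-02 is a Tuesday, so it moves forward to 2060-03-05.

2060-03-05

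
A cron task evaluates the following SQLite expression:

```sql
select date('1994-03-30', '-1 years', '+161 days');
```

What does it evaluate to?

Adding -1 year to 1994-03-30 gives 1993-03-30.
Applying '+161 days' to 1993-03-30: counting 161 days forward gives 1993-09-07.

1993-09-07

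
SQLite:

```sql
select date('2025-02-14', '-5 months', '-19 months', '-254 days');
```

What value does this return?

Adding -5 months to 2025-02-14 gives 2024-09-14.
Adding -19 months to 2024-09-14 gives 2023-02-14.
Applying '-254 days' to 2023-02-14: counting 254 days back gives 2022-06-05.

2022-06-05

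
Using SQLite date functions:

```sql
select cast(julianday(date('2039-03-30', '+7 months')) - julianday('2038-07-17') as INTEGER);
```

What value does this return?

470

Adding +7 months to 2039-03-30 gives 2039-10-30.
14 days remain in July 2038 after the 17th (31 − 17).
Full months from August 2038 through September 2039 contribute their day counts.
Then 30 days into October 2039.
Total: 14 + 31 + 30 + 31 + 30 + 31 + 31 + 28 + 31 + 30 + 31 + 30 + 31 + 31 + 30 + 30 = 470.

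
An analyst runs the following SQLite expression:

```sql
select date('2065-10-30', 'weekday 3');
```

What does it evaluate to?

`weekday 3` advances to the next Wednesday; 2065-10-30 is a Friday, so it moves forward to 2065-11-04.

2065-11-04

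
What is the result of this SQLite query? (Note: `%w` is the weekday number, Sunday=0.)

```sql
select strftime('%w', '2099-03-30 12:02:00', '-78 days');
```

0

First apply '-78 days': 2099-03-30 12:02:00 → 2099-01-11 12:02:00.
2099-01-11 is a Sunday; with Sunday=0 that is 0.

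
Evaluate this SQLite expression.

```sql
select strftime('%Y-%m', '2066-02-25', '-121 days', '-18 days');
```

First apply '-121 days', '-18 days': 2066-02-25 → 2065-10-09.
`%Y-%m` extracts the year-month: 2065-10.

2065-10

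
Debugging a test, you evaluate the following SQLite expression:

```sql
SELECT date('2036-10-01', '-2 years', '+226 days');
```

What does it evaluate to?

Adding -2 years to 2036-10-01 gives 2034-10-01.
Applying '+226 days' to 2034-10-01: counting 226 days forward gives 2035-05-15.

2035-05-15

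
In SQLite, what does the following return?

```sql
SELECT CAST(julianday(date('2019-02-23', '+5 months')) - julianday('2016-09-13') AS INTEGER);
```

Adding +5 months to 2019-02-23 gives 2019-07-23.
17 days remain in September 2016 after the 13th (30 − 13).
Full months from October 2016 through June 2019 contribute their day counts.
Then 23 days into July 2019.
Total: 17 + 31 + 30 + 31 + 31 + 28 + 31 + 30 + 31 + 30 + 31 + 31 + 30 + 31 + 30 + 31 + 31 + 28 + 31 + 30 + 31 + 30 + 31 + 31 + 30 + 31 + 30 + 31 + 31 + 28 + 31 + 30 + 31 + 30 + 23 = 1043.

1043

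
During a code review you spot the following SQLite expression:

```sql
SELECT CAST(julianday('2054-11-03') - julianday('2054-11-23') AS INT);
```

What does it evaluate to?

-20

Both dates are in November 2054: 23 − 3 = 20.
The subtraction is earlier − later, so the result is −20 → -20.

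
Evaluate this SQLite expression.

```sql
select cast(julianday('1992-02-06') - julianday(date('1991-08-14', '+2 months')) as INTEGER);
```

115

Adding +2 months to 1991-08-14 gives 1991-10-14.
17 days remain in October 1991 after the 14th (31 − 14).
November 1991: 30 days.
December 1991: 31 days.
January 1992: 31 days.
Then 6 days into February 1992.
Total: 17 + 30 + 31 + 31 + 6 = 115.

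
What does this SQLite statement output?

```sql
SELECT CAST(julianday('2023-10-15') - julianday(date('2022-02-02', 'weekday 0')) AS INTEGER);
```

616

`weekday 0` advances to the next Sunday; 2022-02-02 is a Wednesday, so it moves forward to 2022-02-06.
22 days remain in February 2022 after the 6th (28 − 6).
Full months from March 2022 through September 2023 contribute their day counts.
Then 15 days into October 2023.
Total: 22 + 31 + 30 + 31 + 30 + 31 + 31 + 30 + 31 + 30 + 31 + 31 + 28 + 31 + 30 + 31 + 30 + 31 + 31 + 30 + 15 = 616.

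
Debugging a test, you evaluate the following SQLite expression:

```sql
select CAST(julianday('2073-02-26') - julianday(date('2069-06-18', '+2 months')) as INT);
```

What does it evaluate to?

1288

Adding +2 months to 2069-06-18 gives 2069-08-18.
13 days remain in August 2069 after the 18th (31 − 18).
Full months from September 2069 through January 2073 contribute their day counts.
Then 26 days into February 2073.
Total: 13 + 30 + 31 + 30 + 31 + 31 + 28 + 31 + 30 + 31 + 30 + 31 + 31 + 30 + 31 + 30 + 31 + 31 + 28 + 31 + 30 + 31 + 30 + 31 + 31 + 30 + 31 + 30 + 31 + 31 + 29 + 31 + 30 + 31 + 30 + 31 + 31 + 30 + 31 + 30 + 31 + 31 + 26 = 1288.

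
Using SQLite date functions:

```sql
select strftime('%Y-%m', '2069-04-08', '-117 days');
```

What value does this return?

First apply '-117 days': 2069-04-08 → 2068-12-12.
`%Y-%m` extracts the year-month: 2068-12.

2068-12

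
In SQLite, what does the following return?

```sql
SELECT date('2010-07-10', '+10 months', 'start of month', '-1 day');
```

Adding +10 months to 2010-07-10 gives 2011-05-10.
`start of month` rewinds 2011-05-10 to 2011-05-01.
Going back 1 day from 2011-05-01 reaches 2011-04-30 (last day of April, 30 days).

2011-04-30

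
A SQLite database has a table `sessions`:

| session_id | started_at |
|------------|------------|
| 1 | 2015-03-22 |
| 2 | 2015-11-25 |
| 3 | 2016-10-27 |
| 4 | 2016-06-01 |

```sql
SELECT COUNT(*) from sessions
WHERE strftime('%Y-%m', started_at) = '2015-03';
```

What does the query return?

1

Rows with year-month 2015-03: 2015-03-22 → 1.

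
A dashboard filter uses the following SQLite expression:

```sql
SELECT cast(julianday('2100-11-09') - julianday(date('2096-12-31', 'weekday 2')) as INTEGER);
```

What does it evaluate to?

`weekday 2` advances to the next Tuesday; 2096-12-31 is a Monday, so it moves forward to 2097-01-01.
30 days remain in January 2097 after the 1st (31 − 1).
Full months from February 2097 through October 2100 contribute their day counts.
Then 9 days into November 2100.
Total: 30 + 28 + 31 + 30 + 31 + 30 + 31 + 31 + 30 + 31 + 30 + 31 + 31 + 28 + 31 + 30 + 31 + 30 + 31 + 31 + 30 + 31 + 30 + 31 + 31 + 28 + 31 + 30 + 31 + 30 + 31 + 31 + 30 + 31 + 30 + 31 + 31 + 28 + 31 + 30 + 31 + 30 + 31 + 31 + 30 + 31 + 9 = 1407.

1407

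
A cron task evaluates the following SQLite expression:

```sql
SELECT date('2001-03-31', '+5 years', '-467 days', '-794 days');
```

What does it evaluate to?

2002-10-17

Adding +5 years to 2001-03-31 gives 2006-03-31.
Applying '-467 days' to 2006-03-31: counting 467 days back gives 2004-12-19.
Applying '-794 days' to 2004-12-19: counting 794 days back gives 2002-10-17.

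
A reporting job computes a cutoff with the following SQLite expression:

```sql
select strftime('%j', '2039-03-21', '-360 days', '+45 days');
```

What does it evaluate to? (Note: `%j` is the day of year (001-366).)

First apply '-360 days', '+45 days': 2039-03-21 → 2038-05-10.
Day-of-year for 2038-05-10: days since 2038-01-01 inclusive = 130, zero-padded to 130.

130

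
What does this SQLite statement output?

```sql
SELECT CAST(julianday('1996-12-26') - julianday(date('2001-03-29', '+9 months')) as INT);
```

Adding +9 months to 2001-03-29 gives 2001-12-29.
5 days remain in December 1996 after the 26th (31 − 26).
Full months from January 1997 through November 2001 contribute their day counts.
Then 29 days into December 2001.
Total: 5 + 31 + 28 + 31 + 30 + 31 + 30 + 31 + 31 + 30 + 31 + 30 + 31 + 31 + 28 + 31 + 30 + 31 + 30 + 31 + 31 + 30 + 31 + 30 + 31 + 31 + 28 + 31 + 30 + 31 + 30 + 31 + 31 + 30 + 31 + 30 + 31 + 31 + 29 + 31 + 30 + 31 + 30 + 31 + 31 + 30 + 31 + 30 + 31 + 31 + 28 + 31 + 30 + 31 + 30 + 31 + 31 + 30 + 31 + 30 + 29 = 1829.
The subtraction is earlier − later, so the result is −1829 → -1829.

-1829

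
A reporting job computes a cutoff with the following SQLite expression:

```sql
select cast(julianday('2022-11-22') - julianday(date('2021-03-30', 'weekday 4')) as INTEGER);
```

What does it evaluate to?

600

`weekday 4` advances to the next Thursday; 2021-03-30 is a Tuesday, so it moves forward to 2021-04-01.
29 days remain in April 2021 after the 1st (30 − 1).
Full months from May 2021 through October 2022 contribute their day counts.
Then 22 days into November 2022.
Total: 29 + 31 + 30 + 31 + 31 + 30 + 31 + 30 + 31 + 31 + 28 + 31 + 30 + 31 + 30 + 31 + 31 + 30 + 31 + 22 = 600.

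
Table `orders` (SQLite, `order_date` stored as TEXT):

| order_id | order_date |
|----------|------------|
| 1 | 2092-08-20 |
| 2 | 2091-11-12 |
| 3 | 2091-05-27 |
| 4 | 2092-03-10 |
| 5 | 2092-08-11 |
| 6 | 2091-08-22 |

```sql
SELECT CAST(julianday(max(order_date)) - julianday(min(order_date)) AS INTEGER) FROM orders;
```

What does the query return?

451

MIN = 2091-05-27, MAX = 2092-08-20.
4 days remain in May 2091 after the 27th (31 − 27).
Full months from June 2091 through July 2092 contribute their day counts.
Then 20 days into August 2092.
Total: 4 + 30 + 31 + 31 + 30 + 31 + 30 + 31 + 31 + 29 + 31 + 30 + 31 + 30 + 31 + 20 = 451.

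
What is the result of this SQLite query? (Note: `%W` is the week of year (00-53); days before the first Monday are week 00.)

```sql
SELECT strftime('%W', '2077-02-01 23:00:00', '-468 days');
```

First apply '-468 days': 2077-02-01 23:00:00 → 2075-10-22 23:00:00.
2075-10-22 is a Tuesday. SQLite's %W counts Mondays since the year started; the result is 42.

42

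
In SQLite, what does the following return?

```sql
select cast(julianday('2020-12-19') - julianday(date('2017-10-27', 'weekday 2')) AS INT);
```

1145

`weekday 2` advances to the next Tuesday; 2017-10-27 is a Friday, so it moves forward to 2017-10-31.
0 days remain in October 2017 after the 31st (31 − 31).
Full months from November 2017 through November 2020 contribute their day counts.
Then 19 days into December 2020.
Total: 0 + 30 + 31 + 31 + 28 + 31 + 30 + 31 + 30 + 31 + 31 + 30 + 31 + 30 + 31 + 31 + 28 + 31 + 30 + 31 + 30 + 31 + 31 + 30 + 31 + 30 + 31 + 31 + 29 + 31 + 30 + 31 + 30 + 31 + 31 + 30 + 31 + 30 + 19 = 1145.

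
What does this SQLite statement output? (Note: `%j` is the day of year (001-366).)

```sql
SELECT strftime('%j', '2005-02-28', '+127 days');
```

First apply '+127 days': 2005-02-28 → 2005-07-05.
Day-of-year for 2005-07-05: days since 2005-01-01 inclusive = 186, zero-padded to 186.

186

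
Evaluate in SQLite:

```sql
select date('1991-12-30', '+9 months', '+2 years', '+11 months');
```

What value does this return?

1995-08-30

Adding +9 months to 1991-12-30 gives 1992-09-30.
Adding +2 years to 1992-09-30 gives 1994-09-30.
Adding +11 months to 1994-09-30 gives 1995-08-30.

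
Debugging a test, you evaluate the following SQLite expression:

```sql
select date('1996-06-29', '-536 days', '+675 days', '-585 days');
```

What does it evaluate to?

1995-04-10

Applying '-536 days' to 1996-06-29: counting 536 days back gives 1995-01-10.
Applying '+675 days' to 1995-01-10: counting 675 days forward gives 1996-11-15.
Applying '-585 days' to 1996-11-15: counting 585 days back gives 1995-04-10.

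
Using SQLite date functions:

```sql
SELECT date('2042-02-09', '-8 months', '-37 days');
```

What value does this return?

2041-05-03

Adding -8 months to 2042-02-09 gives 2041-06-09.
Going back 9 days from 2041-06-09 reaches 2041-05-31 (last day of May, 31 days).
Going back 28 days within May lands on 2041-05-03.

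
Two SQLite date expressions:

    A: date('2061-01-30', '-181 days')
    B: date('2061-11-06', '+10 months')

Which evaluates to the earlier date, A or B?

A = 2060-08-02.
B = 2062-09-06.
A is earlier.

A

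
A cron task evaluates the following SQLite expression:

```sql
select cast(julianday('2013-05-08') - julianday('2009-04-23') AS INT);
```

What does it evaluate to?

1476

7 days remain in April 2009 after the 23rd (30 − 23).
Full months from May 2009 through April 2013 contribute their day counts.
Then 8 days into May 2013.
Total: 7 + 31 + 30 + 31 + 31 + 30 + 31 + 30 + 31 + 31 + 28 + 31 + 30 + 31 + 30 + 31 + 31 + 30 + 31 + 30 + 31 + 31 + 28 + 31 + 30 + 31 + 30 + 31 + 31 + 30 + 31 + 30 + 31 + 31 + 29 + 31 + 30 + 31 + 30 + 31 + 31 + 30 + 31 + 30 + 31 + 31 + 28 + 31 + 30 + 8 = 1476.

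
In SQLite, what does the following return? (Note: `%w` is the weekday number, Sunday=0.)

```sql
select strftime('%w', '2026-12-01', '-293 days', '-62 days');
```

First apply '-293 days', '-62 days': 2026-12-01 → 2025-12-11.
2025-12-11 is a Thursday; with Sunday=0 that is 4.

4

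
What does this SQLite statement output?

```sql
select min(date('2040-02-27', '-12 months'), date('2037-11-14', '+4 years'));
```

2039-02-27

date('2040-02-27', '-12 months') → 2039-02-27.
date('2037-11-14', '+4 years') → 2041-11-14.
Earlier of the two is 2039-02-27.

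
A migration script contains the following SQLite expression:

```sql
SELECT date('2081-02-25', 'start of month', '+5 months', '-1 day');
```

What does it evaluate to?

2081-06-30

`start of month` rewinds 2081-02-25 to 2081-02-01.
Adding +5 months to 2081-02-01 gives 2081-07-01.
Going back 1 day from 2081-07-01 reaches 2081-06-30 (last day of June, 30 days).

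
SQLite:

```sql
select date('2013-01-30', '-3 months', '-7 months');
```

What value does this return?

Adding -3 months to 2013-01-30 gives 2012-10-30.
Adding -7 months to 2012-10-30 gives 2012-03-30.

2012-03-30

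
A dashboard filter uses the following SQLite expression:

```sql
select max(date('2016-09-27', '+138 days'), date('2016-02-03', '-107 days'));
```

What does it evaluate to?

date('2016-09-27', '+138 days') → 2017-02-12.
date('2016-02-03', '-107 days') → 2015-10-19.
Later of the two is 2017-02-12.

2017-02-12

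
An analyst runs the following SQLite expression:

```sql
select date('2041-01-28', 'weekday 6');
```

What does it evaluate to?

`weekday 6` advances to the next Saturday; 2041-01-28 is a Monday, so it moves forward to 2041-02-02.

2041-02-02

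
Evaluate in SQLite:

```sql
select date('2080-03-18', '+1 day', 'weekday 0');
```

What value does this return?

2080-03-24

Advancing 1 more day within March lands on 2080-03-19.
`weekday 0` advances to the next Sunday; 2080-03-19 is a Tuesday, so it moves forward to 2080-03-24.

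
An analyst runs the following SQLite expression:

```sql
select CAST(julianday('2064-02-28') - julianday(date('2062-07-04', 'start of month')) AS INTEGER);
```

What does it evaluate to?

`start of month` rewinds 2062-07-04 to 2062-07-01.
30 days remain in July 2062 after the 1st (31 − 1).
Full months from August 2062 through January 2064 contribute their day counts.
Then 28 days into February 2064.
Total: 30 + 31 + 30 + 31 + 30 + 31 + 31 + 28 + 31 + 30 + 31 + 30 + 31 + 31 + 30 + 31 + 30 + 31 + 31 + 28 = 607.

607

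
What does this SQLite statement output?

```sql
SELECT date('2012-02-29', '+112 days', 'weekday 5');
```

2012-06-22

Applying '+112 days' to 2012-02-29: counting 112 days forward gives 2012-06-20.
`weekday 5` advances to the next Friday; 2012-06-20 is a Wednesday, so it moves forward to 2012-06-22.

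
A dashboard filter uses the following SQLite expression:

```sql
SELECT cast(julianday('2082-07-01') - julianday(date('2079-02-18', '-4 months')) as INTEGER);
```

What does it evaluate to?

1352

Adding -4 months to 2079-02-18 gives 2078-10-18.
13 days remain in October 2078 after the 18th (31 − 18).
Full months from November 2078 through June 2082 contribute their day counts.
Then 1 day into July 2082.
Total: 13 + 30 + 31 + 31 + 28 + 31 + 30 + 31 + 30 + 31 + 31 + 30 + 31 + 30 + 31 + 31 + 29 + 31 + 30 + 31 + 30 + 31 + 31 + 30 + 31 + 30 + 31 + 31 + 28 + 31 + 30 + 31 + 30 + 31 + 31 + 30 + 31 + 30 + 31 + 31 + 28 + 31 + 30 + 31 + 30 + 1 = 1352.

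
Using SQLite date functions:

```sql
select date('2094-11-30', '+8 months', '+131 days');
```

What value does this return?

Adding +8 months to 2094-11-30 gives 2095-07-30.
Applying '+131 days' to 2095-07-30: counting 131 days forward gives 2095-12-08.

2095-12-08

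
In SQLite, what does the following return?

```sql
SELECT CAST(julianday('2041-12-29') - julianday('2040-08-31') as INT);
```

485

0 days remain in August 2040 after the 31st (31 − 31).
Full months from September 2040 through November 2041 contribute their day counts.
Then 29 days into December 2041.
Total: 0 + 30 + 31 + 30 + 31 + 31 + 28 + 31 + 30 + 31 + 30 + 31 + 31 + 30 + 31 + 30 + 29 = 485.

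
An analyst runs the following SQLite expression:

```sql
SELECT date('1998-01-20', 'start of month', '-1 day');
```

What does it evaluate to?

1997-12-31

`start of month` rewinds 1998-01-20 to 1998-01-01.
Going back 1 day from 1998-01-01 reaches 1997-12-31 (last day of December, 31 days).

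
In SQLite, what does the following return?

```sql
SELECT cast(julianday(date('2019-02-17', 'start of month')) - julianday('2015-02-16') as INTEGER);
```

`start of month` rewinds 2019-02-17 to 2019-02-01.
12 days remain in February 2015 after the 16th (28 − 16).
Full months from March 2015 through January 2019 contribute their day counts.
Then 1 day into February 2019.
Total: 12 + 31 + 30 + 31 + 30 + 31 + 31 + 30 + 31 + 30 + 31 + 31 + 29 + 31 + 30 + 31 + 30 + 31 + 31 + 30 + 31 + 30 + 31 + 31 + 28 + 31 + 30 + 31 + 30 + 31 + 31 + 30 + 31 + 30 + 31 + 31 + 28 + 31 + 30 + 31 + 30 + 31 + 31 + 30 + 31 + 30 + 31 + 31 + 1 = 1446.

1446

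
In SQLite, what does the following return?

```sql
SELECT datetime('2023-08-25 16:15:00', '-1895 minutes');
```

1895 minutes = 31h 35m; -1895 minutes from 2023-08-25 16:15:00 is 2023-08-24 08:40:00 (crosses midnight).

2023-08-24 08:40:00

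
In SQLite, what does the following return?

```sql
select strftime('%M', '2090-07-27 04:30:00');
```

`%M` extracts the 2-digit minute: 30.

30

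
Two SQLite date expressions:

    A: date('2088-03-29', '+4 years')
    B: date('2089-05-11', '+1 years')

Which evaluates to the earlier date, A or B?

A = 2092-03-29.
B = 2090-05-11.
B is earlier.

B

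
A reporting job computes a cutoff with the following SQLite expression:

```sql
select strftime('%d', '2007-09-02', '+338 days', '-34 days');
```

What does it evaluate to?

02

First apply '+338 days', '-34 days': 2007-09-02 → 2008-07-02.
`%d` extracts the 2-digit day of month: 02.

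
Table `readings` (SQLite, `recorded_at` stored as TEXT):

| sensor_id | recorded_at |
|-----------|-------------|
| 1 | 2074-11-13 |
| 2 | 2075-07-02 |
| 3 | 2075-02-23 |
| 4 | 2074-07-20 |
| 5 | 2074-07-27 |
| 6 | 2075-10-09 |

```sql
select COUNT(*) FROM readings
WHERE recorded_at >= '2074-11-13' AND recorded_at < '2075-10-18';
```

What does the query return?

Rows in [2074-11-13, 2075-10-18): 2074-11-13, 2075-07-02, 2075-02-23, 2075-10-09 → 4 rows.

4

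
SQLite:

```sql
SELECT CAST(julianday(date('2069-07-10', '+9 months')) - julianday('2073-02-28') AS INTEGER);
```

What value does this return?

-1055

Adding +9 months to 2069-07-10 gives 2070-04-10.
20 days remain in April 2070 after the 10th (30 − 10).
Full months from May 2070 through January 2073 contribute their day counts.
Then 28 days into February 2073.
Total: 20 + 31 + 30 + 31 + 31 + 30 + 31 + 30 + 31 + 31 + 28 + 31 + 30 + 31 + 30 + 31 + 31 + 30 + 31 + 30 + 31 + 31 + 29 + 31 + 30 + 31 + 30 + 31 + 31 + 30 + 31 + 30 + 31 + 31 + 28 = 1055.
The subtraction is earlier − later, so the result is −1055 → -1055.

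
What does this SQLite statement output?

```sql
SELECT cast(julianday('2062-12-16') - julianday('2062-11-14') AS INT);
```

16 days remain in November 2062 after the 14th (30 − 14).
Then 16 days into December 2062.
Total: 16 + 16 = 32.

32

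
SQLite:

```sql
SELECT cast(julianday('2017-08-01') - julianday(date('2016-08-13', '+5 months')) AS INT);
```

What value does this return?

200

Adding +5 months to 2016-08-13 gives 2017-01-13.
18 days remain in January 2017 after the 13th (31 − 13).
Full months from February 2017 through July 2017 contribute their day counts.
Then 1 day into August 2017.
Total: 18 + 28 + 31 + 30 + 31 + 30 + 31 + 1 = 200.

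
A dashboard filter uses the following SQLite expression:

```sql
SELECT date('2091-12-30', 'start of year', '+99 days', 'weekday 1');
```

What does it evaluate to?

`start of year` rewinds 2091-12-30 to 2091-01-01.
Applying '+99 days' to 2091-01-01: counting 99 days forward gives 2091-04-10.
`weekday 1` advances to the next Monday; 2091-04-10 is a Tuesday, so it moves forward to 2091-04-16.

2091-04-16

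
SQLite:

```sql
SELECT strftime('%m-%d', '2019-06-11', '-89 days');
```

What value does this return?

03-14

First apply '-89 days': 2019-06-11 → 2019-03-14.
`%m-%d` extracts the month-day: 03-14.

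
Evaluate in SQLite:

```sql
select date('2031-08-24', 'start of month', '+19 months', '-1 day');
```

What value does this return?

`start of month` rewinds 2031-08-24 to 2031-08-01.
Adding +19 months to 2031-08-01 gives 2033-03-01.
Going back 1 day from 2033-03-01 reaches 2033-02-28 (last day of February, 28 days).

2033-02-28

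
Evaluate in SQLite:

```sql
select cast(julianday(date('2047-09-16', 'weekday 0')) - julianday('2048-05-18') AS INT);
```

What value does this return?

`weekday 0` advances to the next Sunday; 2047-09-16 is a Monday, so it moves forward to 2047-09-22.
8 days remain in September 2047 after the 22nd (30 − 22).
Full months from October 2047 through April 2048 contribute their day counts.
Then 18 days into May 2048.
Total: 8 + 31 + 30 + 31 + 31 + 29 + 31 + 30 + 18 = 239.
The subtraction is earlier − later, so the result is −239 → -239.

-239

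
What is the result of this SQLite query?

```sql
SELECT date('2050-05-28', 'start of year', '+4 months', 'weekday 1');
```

`start of year` rewinds 2050-05-28 to 2050-01-01.
Adding +4 months to 2050-01-01 gives 2050-05-01.
`weekday 1` advances to the next Monday; 2050-05-01 is a Sunday, so it moves forward to 2050-05-02.

2050-05-02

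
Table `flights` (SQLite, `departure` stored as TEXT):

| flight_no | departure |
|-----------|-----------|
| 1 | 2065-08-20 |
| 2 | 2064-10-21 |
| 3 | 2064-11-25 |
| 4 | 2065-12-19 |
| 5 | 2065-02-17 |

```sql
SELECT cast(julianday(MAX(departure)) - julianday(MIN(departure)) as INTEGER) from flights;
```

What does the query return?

424

MIN = 2064-10-21, MAX = 2065-12-19.
10 days remain in October 2064 after the 21st (31 − 21).
Full months from November 2064 through November 2065 contribute their day counts.
Then 19 days into December 2065.
Total: 10 + 30 + 31 + 31 + 28 + 31 + 30 + 31 + 30 + 31 + 31 + 30 + 31 + 30 + 19 = 424.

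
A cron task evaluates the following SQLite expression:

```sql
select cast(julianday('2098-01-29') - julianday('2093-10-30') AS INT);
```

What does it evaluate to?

1 day remains in October 2093 after the 30th (31 − 30).
Full months from November 2093 through December 2097 contribute their day counts.
Then 29 days into January 2098.
Total: 1 + 30 + 31 + 31 + 28 + 31 + 30 + 31 + 30 + 31 + 31 + 30 + 31 + 30 + 31 + 31 + 28 + 31 + 30 + 31 + 30 + 31 + 31 + 30 + 31 + 30 + 31 + 31 + 29 + 31 + 30 + 31 + 30 + 31 + 31 + 30 + 31 + 30 + 31 + 31 + 28 + 31 + 30 + 31 + 30 + 31 + 31 + 30 + 31 + 30 + 31 + 29 = 1552.

1552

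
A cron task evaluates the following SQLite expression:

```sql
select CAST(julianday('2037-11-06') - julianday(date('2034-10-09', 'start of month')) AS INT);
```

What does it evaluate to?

1132

`start of month` rewinds 2034-10-09 to 2034-10-01.
30 days remain in October 2034 after the 1st (31 − 1).
Full months from November 2034 through October 2037 contribute their day counts.
Then 6 days into November 2037.
Total: 30 + 30 + 31 + 31 + 28 + 31 + 30 + 31 + 30 + 31 + 31 + 30 + 31 + 30 + 31 + 31 + 29 + 31 + 30 + 31 + 30 + 31 + 31 + 30 + 31 + 30 + 31 + 31 + 28 + 31 + 30 + 31 + 30 + 31 + 31 + 30 + 31 + 6 = 1132.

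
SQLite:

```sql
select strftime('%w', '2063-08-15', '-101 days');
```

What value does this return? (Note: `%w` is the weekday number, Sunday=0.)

0

First apply '-101 days': 2063-08-15 → 2063-05-06.
2063-05-06 is a Sunday; with Sunday=0 that is 0.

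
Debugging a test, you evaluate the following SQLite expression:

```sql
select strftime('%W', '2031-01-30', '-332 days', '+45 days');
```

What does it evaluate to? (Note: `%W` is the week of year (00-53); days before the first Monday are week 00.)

15

First apply '-332 days', '+45 days': 2031-01-30 → 2030-04-18.
2030-04-18 is a Thursday. SQLite's %W counts Mondays since the year started; the result is 15.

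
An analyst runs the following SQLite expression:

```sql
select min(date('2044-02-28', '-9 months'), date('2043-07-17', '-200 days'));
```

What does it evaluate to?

2042-12-29

date('2044-02-28', '-9 months') → 2043-05-28.
date('2043-07-17', '-200 days') → 2042-12-29.
Earlier of the two is 2042-12-29.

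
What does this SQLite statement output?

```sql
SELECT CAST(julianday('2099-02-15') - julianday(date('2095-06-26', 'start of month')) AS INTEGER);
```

`start of month` rewinds 2095-06-26 to 2095-06-01.
29 days remain in June 2095 after the 1st (30 − 1).
Full months from July 2095 through January 2099 contribute their day counts.
Then 15 days into February 2099.
Total: 29 + 31 + 31 + 30 + 31 + 30 + 31 + 31 + 29 + 31 + 30 + 31 + 30 + 31 + 31 + 30 + 31 + 30 + 31 + 31 + 28 + 31 + 30 + 31 + 30 + 31 + 31 + 30 + 31 + 30 + 31 + 31 + 28 + 31 + 30 + 31 + 30 + 31 + 31 + 30 + 31 + 30 + 31 + 31 + 15 = 1355.

1355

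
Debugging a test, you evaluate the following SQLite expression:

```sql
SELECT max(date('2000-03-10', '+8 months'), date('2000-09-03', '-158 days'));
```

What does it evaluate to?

2000-11-10

date('2000-03-10', '+8 months') → 2000-11-10.
date('2000-09-03', '-158 days') → 2000-03-29.
Later of the two is 2000-11-10.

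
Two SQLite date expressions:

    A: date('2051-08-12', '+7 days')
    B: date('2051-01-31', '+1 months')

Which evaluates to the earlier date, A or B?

A = 2051-08-19.
B = 2051-03-03.
B is earlier.

B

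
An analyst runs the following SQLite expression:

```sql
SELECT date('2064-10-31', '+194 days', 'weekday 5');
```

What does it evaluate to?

Applying '+194 days' to 2064-10-31: counting 194 days forward gives 2065-05-13.
`weekday 5` advances to the next Friday; 2065-05-13 is a Wednesday, so it moves forward to 2065-05-15.

2065-05-15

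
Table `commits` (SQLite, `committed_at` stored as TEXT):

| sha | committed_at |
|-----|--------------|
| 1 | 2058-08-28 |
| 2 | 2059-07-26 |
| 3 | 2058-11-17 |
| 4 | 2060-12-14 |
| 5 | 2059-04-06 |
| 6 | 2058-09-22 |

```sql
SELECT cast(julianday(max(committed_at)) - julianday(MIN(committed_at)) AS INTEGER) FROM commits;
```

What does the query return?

839

MIN = 2058-08-28, MAX = 2060-12-14.
3 days remain in August 2058 after the 28th (31 − 28).
Full months from September 2058 through November 2060 contribute their day counts.
Then 14 days into December 2060.
Total: 3 + 30 + 31 + 30 + 31 + 31 + 28 + 31 + 30 + 31 + 30 + 31 + 31 + 30 + 31 + 30 + 31 + 31 + 29 + 31 + 30 + 31 + 30 + 31 + 31 + 30 + 31 + 30 + 14 = 839.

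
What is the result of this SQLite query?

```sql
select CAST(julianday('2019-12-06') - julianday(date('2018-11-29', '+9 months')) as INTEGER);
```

Adding +9 months to 2018-11-29 gives 2019-08-29.
2 days remain in August 2019 after the 29th (31 − 29).
September 2019: 30 days.
October 2019: 31 days.
November 2019: 30 days.
Then 6 days into December 2019.
Total: 2 + 30 + 31 + 30 + 6 = 99.

99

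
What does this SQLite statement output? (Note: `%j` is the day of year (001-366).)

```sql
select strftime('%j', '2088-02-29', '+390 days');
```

First apply '+390 days': 2088-02-29 → 2089-03-25.
Day-of-year for 2089-03-25: days since 2089-01-01 inclusive = 84, zero-padded to 084.

084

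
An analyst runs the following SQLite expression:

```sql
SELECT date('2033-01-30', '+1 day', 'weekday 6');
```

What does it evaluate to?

2033-02-05

Advancing 1 more day within January lands on 2033-01-31.
`weekday 6` advances to the next Saturday; 2033-01-31 is a Monday, so it moves forward to 2033-02-05.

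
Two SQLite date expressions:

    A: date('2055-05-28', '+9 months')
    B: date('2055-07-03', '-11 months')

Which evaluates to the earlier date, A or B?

B

A = 2056-02-28.
B = 2054-08-03.
B is earlier.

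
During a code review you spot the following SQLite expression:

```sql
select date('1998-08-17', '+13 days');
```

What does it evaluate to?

1998-08-30

Advancing 13 more days within August lands on 1998-08-30.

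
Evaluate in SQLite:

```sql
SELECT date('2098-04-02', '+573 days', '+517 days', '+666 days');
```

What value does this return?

2103-01-23

Applying '+573 days' to 2098-04-02: counting 573 days forward gives 2099-10-27.
Applying '+517 days' to 2099-10-27: counting 517 days forward gives 2101-03-28.
Applying '+666 days' to 2101-03-28: counting 666 days forward gives 2103-01-23.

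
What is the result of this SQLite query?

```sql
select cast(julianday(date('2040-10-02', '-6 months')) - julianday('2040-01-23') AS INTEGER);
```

70

Adding -6 months to 2040-10-02 gives 2040-04-02.
8 days remain in January 2040 after the 23rd (31 − 23).
February 2040: 29 days (leap year).
March 2040: 31 days.
Then 2 days into April 2040.
Total: 8 + 29 + 31 + 2 = 70.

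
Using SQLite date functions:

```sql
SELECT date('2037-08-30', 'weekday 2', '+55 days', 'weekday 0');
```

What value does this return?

2037-11-01

`weekday 2` advances to the next Tuesday; 2037-08-30 is a Sunday, so it moves forward to 2037-09-01.
Applying '+55 days' to 2037-09-01: counting 55 days forward gives 2037-10-26.
`weekday 0` advances to the next Sunday; 2037-10-26 is a Monday, so it moves forward to 2037-11-01.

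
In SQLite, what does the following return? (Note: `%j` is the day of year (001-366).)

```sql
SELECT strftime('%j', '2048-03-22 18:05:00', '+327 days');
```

043

First apply '+327 days': 2048-03-22 18:05:00 → 2049-02-12 18:05:00.
Day-of-year for 2049-02-12: days since 2049-01-01 inclusive = 43, zero-padded to 043.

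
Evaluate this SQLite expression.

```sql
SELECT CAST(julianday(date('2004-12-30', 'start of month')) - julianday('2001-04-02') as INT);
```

1339

`start of month` rewinds 2004-12-30 to 2004-12-01.
28 days remain in April 2001 after the 2nd (30 − 2).
Full months from May 2001 through November 2004 contribute their day counts.
Then 1 day into December 2004.
Total: 28 + 31 + 30 + 31 + 31 + 30 + 31 + 30 + 31 + 31 + 28 + 31 + 30 + 31 + 30 + 31 + 31 + 30 + 31 + 30 + 31 + 31 + 28 + 31 + 30 + 31 + 30 + 31 + 31 + 30 + 31 + 30 + 31 + 31 + 29 + 31 + 30 + 31 + 30 + 31 + 31 + 30 + 31 + 30 + 1 = 1339.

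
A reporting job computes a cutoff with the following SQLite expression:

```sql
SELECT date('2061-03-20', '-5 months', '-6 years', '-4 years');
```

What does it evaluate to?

Adding -5 months to 2061-03-20 gives 2060-10-20.
Adding -6 years to 2060-10-20 gives 2054-10-20.
Adding -4 years to 2054-10-20 gives 2050-10-20.

2050-10-20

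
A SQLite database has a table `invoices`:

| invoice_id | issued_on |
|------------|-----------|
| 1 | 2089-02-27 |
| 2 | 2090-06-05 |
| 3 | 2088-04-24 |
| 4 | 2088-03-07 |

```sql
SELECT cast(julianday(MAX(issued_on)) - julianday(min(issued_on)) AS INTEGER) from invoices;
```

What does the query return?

820

MIN = 2088-03-07, MAX = 2090-06-05.
24 days remain in March 2088 after the 7th (31 − 7).
Full months from April 2088 through May 2090 contribute their day counts.
Then 5 days into June 2090.
Total: 24 + 30 + 31 + 30 + 31 + 31 + 30 + 31 + 30 + 31 + 31 + 28 + 31 + 30 + 31 + 30 + 31 + 31 + 30 + 31 + 30 + 31 + 31 + 28 + 31 + 30 + 31 + 5 = 820.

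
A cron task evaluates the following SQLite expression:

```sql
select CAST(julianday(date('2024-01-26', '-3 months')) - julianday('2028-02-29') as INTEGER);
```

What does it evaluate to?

Adding -3 months to 2024-01-26 gives 2023-10-26.
5 days remain in October 2023 after the 26th (31 − 26).
Full months from November 2023 through January 2028 contribute their day counts.
Then 29 days into February 2028.
Total: 5 + 30 + 31 + 31 + 29 + 31 + 30 + 31 + 30 + 31 + 31 + 30 + 31 + 30 + 31 + 31 + 28 + 31 + 30 + 31 + 30 + 31 + 31 + 30 + 31 + 30 + 31 + 31 + 28 + 31 + 30 + 31 + 30 + 31 + 31 + 30 + 31 + 30 + 31 + 31 + 28 + 31 + 30 + 31 + 30 + 31 + 31 + 30 + 31 + 30 + 31 + 31 + 29 = 1587.
The subtraction is earlier − later, so the result is −1587 → -1587.

-1587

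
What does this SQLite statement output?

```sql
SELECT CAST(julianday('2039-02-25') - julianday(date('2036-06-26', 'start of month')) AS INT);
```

`start of month` rewinds 2036-06-26 to 2036-06-01.
29 days remain in June 2036 after the 1st (30 − 1).
Full months from July 2036 through January 2039 contribute their day counts.
Then 25 days into February 2039.
Total: 29 + 31 + 31 + 30 + 31 + 30 + 31 + 31 + 28 + 31 + 30 + 31 + 30 + 31 + 31 + 30 + 31 + 30 + 31 + 31 + 28 + 31 + 30 + 31 + 30 + 31 + 31 + 30 + 31 + 30 + 31 + 31 + 25 = 999.

999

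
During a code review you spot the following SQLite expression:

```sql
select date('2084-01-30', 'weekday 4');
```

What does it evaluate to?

2084-02-03

`weekday 4` advances to the next Thursday; 2084-01-30 is a Sunday, so it moves forward to 2084-02-03.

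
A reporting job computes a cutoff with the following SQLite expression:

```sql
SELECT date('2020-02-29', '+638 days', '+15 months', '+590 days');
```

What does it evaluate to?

2024-10-10

Applying '+638 days' to 2020-02-29: counting 638 days forward gives 2021-11-28.
Adding +15 months to 2021-11-28 gives 2023-02-28.
Applying '+590 days' to 2023-02-28: counting 590 days forward gives 2024-10-10.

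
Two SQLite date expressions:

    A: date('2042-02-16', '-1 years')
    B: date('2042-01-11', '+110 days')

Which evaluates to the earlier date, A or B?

A = 2041-02-16.
B = 2042-05-01.
A is earlier.

A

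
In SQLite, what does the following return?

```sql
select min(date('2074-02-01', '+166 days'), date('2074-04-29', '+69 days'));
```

2074-07-07

date('2074-02-01', '+166 days') → 2074-07-17.
date('2074-04-29', '+69 days') → 2074-07-07.
Earlier of the two is 2074-07-07.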